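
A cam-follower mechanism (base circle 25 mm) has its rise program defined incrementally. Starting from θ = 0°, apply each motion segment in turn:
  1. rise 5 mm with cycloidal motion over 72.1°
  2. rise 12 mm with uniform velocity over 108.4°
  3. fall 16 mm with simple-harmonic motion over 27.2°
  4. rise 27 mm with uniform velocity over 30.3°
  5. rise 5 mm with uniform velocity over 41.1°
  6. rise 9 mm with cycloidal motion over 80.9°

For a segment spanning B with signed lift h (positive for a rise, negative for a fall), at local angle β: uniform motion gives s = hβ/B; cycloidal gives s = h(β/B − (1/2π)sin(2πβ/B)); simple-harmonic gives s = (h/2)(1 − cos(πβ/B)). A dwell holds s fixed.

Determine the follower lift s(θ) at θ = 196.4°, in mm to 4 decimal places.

seg 1 [0°–72.1°] cycloidal, h=5: full span → s += 5 → s = 5.0000
seg 2 [72.1°–180.5°] uniform, h=12: full span → s += 12 → s = 17.0000
seg 3 [180.5°–207.7°] simple-harmonic, h=-16: θ=196.4° here. β=15.9, B=27.2. -16/2·(1 − cos(π·0.5846)) = -10.1003 → s = 6.8997

6.8997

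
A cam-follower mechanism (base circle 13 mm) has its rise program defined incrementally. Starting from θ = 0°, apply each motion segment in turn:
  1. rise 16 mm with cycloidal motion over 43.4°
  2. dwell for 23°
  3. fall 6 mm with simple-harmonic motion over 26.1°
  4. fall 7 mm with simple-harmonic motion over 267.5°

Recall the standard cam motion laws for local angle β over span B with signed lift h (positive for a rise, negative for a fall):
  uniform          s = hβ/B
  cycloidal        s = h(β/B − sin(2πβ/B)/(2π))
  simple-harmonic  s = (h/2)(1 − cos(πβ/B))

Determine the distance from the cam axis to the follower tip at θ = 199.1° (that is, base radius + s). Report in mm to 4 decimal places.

seg 1 [0°–43.4°] cycloidal, h=16: full span → s += 16 → s = 16.0000
seg 2 [43.4°–66.4°] dwell: s stays 16.0000
seg 3 [66.4°–92.5°] simple-harmonic, h=-6: full span → s += -6 → s = 10.0000
seg 4 [92.5°–360°] simple-harmonic, h=-7: θ=199.1° here. β=106.6, B=267.5. -7/2·(1 − cos(π·0.3985)) = -2.4028 → s = 7.5972
radial distance = base radius + s = 13 + 7.5972 = 20.5972

20.5972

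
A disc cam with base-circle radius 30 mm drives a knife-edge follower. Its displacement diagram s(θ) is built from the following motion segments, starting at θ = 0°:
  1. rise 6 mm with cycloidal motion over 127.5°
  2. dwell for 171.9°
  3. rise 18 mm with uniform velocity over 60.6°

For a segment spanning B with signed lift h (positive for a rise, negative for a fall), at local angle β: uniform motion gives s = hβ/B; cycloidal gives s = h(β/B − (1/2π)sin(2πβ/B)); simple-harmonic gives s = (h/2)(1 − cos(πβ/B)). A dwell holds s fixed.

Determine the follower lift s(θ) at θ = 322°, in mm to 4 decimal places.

seg 1 [0°–127.5°] cycloidal, h=6: full span → s += 6 → s = 6.0000
seg 2 [127.5°–299.4°] dwell: s stays 6.0000
seg 3 [299.4°–360°] uniform, h=18: θ=322° here. β=22.6, B=60.6. 18·22.6/60.6 = 6.7129 → s = 12.7129

12.7129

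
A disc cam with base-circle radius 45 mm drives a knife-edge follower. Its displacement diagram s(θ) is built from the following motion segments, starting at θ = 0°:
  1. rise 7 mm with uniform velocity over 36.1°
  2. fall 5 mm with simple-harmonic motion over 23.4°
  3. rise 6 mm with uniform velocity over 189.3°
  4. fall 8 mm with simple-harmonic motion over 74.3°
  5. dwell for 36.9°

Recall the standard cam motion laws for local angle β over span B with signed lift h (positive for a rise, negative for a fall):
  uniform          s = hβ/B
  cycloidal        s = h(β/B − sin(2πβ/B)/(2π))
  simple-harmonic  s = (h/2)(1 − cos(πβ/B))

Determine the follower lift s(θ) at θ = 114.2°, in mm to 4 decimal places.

seg 1 [0°–36.1°] uniform, h=7: full span → s += 7 → s = 7.0000
seg 2 [36.1°–59.5°] simple-harmonic, h=-5: full span → s += -5 → s = 2.0000
seg 3 [59.5°–248.8°] uniform, h=6: θ=114.2° here. β=54.7, B=189.3. 6·54.7/189.3 = 1.7338 → s = 3.7338

3.7338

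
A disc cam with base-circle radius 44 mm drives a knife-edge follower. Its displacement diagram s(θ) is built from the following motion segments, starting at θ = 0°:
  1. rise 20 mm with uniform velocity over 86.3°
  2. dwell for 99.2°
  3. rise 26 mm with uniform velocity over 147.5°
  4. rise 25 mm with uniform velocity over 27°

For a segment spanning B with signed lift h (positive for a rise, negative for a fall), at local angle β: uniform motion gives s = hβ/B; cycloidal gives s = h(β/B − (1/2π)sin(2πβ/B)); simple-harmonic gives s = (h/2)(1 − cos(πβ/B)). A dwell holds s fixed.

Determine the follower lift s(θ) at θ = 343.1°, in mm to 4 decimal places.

seg 1 [0°–86.3°] uniform, h=20: full span → s += 20 → s = 20.0000
seg 2 [86.3°–185.5°] dwell: s stays 20.0000
seg 3 [185.5°–333°] uniform, h=26: full span → s += 26 → s = 46.0000
seg 4 [333°–360°] uniform, h=25: θ=343.1° here. β=10.1, B=27. 25·10.1/27 = 9.3519 → s = 55.3519

55.3519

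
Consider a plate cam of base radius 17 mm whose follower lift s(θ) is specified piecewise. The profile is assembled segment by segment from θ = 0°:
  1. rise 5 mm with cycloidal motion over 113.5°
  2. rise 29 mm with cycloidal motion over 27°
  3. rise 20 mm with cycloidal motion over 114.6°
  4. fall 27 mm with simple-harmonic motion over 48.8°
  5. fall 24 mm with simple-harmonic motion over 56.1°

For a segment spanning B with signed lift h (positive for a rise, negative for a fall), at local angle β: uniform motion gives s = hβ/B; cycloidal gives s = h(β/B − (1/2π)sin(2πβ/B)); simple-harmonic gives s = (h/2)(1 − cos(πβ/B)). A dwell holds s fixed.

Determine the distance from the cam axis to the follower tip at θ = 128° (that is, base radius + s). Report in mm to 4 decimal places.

seg 1 [0°–113.5°] cycloidal, h=5: full span → s += 5 → s = 5.0000
seg 2 [113.5°–140.5°] cycloidal, h=29: θ=128° here. β=14.5, B=27. 29·(0.5370 − sin(2π·0.5370)/(2π)) = 16.6385 → s = 21.6385
radial distance = base radius + s = 17 + 21.6385 = 38.6385

38.6385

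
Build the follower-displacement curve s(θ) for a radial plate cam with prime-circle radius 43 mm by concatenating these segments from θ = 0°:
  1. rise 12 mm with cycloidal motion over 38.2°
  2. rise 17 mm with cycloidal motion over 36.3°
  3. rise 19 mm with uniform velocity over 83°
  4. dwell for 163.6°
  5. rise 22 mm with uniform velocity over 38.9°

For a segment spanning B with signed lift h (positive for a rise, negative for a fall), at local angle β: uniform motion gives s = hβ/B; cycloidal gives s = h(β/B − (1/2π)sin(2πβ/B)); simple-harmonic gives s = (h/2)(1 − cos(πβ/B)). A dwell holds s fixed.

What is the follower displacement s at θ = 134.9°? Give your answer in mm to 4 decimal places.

seg 1 [0°–38.2°] cycloidal, h=12: full span → s += 12 → s = 12.0000
seg 2 [38.2°–74.5°] cycloidal, h=17: full span → s += 17 → s = 29.0000
seg 3 [74.5°–157.5°] uniform, h=19: θ=134.9° here. β=60.4, B=83. 19·60.4/83 = 13.8265 → s = 42.8265

42.8265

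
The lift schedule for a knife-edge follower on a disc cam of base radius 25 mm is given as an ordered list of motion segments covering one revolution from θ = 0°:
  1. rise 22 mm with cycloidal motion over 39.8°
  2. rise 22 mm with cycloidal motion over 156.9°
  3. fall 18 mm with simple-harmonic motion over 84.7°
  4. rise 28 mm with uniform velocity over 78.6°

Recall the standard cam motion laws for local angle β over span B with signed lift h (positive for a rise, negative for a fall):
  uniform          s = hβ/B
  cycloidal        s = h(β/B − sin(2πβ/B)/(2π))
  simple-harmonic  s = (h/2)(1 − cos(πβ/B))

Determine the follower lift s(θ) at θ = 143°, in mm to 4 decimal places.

seg 1 [0°–39.8°] cycloidal, h=22: full span → s += 22 → s = 22.0000
seg 2 [39.8°–196.7°] cycloidal, h=22: θ=143° here. β=103.2, B=156.9. 22·(0.6577 − sin(2π·0.6577)/(2π)) = 17.3998 → s = 39.3998

39.3998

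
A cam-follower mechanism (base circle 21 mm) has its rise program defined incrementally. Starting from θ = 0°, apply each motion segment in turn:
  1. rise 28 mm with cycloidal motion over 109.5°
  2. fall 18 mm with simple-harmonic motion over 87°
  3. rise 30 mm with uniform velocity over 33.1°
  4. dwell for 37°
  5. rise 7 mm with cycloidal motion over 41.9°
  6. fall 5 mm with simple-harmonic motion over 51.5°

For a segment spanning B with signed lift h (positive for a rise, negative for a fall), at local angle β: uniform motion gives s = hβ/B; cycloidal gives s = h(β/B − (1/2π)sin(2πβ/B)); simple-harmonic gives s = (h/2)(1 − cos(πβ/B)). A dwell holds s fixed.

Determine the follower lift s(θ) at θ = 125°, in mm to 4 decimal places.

seg 1 [0°–109.5°] cycloidal, h=28: full span → s += 28 → s = 28.0000
seg 2 [109.5°–196.5°] simple-harmonic, h=-18: θ=125° here. β=15.5, B=87. -18/2·(1 − cos(π·0.1782)) = -1.3733 → s = 26.6267

26.6267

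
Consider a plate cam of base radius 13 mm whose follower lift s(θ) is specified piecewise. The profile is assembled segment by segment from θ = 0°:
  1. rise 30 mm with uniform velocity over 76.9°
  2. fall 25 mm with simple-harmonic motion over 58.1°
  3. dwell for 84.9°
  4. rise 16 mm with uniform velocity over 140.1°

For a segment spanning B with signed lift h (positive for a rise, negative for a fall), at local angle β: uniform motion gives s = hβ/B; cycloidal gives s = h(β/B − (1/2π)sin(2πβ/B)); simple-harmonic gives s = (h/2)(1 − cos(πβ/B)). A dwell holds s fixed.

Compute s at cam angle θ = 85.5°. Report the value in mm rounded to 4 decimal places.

seg 1 [0°–76.9°] uniform, h=30: full span → s += 30 → s = 30.0000
seg 2 [76.9°–135°] simple-harmonic, h=-25: θ=85.5° here. β=8.6, B=58.1. -25/2·(1 − cos(π·0.1480)) = -1.3273 → s = 28.6727

28.6727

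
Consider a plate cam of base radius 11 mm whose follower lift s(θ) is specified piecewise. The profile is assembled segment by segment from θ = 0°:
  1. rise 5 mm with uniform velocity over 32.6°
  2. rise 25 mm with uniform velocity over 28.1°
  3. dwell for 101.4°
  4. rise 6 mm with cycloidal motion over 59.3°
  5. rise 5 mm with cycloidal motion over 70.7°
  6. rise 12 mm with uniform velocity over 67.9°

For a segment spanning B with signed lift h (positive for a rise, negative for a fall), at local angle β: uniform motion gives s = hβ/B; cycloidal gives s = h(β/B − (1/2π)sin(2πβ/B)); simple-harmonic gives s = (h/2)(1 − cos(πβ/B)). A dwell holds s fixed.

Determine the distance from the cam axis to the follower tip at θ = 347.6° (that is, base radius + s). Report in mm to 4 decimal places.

seg 1 [0°–32.6°] uniform, h=5: full span → s += 5 → s = 5.0000
seg 2 [32.6°–60.7°] uniform, h=25: full span → s += 25 → s = 30.0000
seg 3 [60.7°–162.1°] dwell: s stays 30.0000
seg 4 [162.1°–221.4°] cycloidal, h=6: full span → s += 6 → s = 36.0000
seg 5 [221.4°–292.1°] cycloidal, h=5: full span → s += 5 → s = 41.0000
seg 6 [292.1°–360°] uniform, h=12: θ=347.6° here. β=55.5, B=67.9. 12·55.5/67.9 = 9.8085 → s = 50.8085
radial distance = base radius + s = 11 + 50.8085 = 61.8085

61.8085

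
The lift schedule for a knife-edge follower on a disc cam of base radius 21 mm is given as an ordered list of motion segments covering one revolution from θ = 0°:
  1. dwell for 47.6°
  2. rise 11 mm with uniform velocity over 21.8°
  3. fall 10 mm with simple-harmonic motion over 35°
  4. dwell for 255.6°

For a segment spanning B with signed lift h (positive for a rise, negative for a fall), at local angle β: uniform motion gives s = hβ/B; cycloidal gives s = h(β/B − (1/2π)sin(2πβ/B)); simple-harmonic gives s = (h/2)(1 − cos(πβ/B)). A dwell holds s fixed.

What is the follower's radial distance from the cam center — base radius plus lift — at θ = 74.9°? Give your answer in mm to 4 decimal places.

seg 1 [0°–47.6°] dwell: s stays 0.0000
seg 2 [47.6°–69.4°] uniform, h=11: full span → s += 11 → s = 11.0000
seg 3 [69.4°–104.4°] simple-harmonic, h=-10: θ=74.9° here. β=5.5, B=35. -10/2·(1 − cos(π·0.1571)) = -0.5970 → s = 10.4030
radial distance = base radius + s = 21 + 10.4030 = 31.4030

31.4030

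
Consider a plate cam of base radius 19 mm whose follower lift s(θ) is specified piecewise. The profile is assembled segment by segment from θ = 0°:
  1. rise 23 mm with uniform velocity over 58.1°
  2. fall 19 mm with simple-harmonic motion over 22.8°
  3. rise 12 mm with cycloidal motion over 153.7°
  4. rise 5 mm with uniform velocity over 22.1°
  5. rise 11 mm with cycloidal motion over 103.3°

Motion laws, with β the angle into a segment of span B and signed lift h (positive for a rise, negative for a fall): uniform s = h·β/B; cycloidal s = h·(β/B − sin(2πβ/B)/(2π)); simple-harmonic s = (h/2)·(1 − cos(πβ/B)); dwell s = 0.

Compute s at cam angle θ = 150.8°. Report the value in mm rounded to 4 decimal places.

seg 1 [0°–58.1°] uniform, h=23: full span → s += 23 → s = 23.0000
seg 2 [58.1°–80.9°] simple-harmonic, h=-19: full span → s += -19 → s = 4.0000
seg 3 [80.9°–234.6°] cycloidal, h=12: θ=150.8° here. β=69.9, B=153.7. 12·(0.4548 − sin(2π·0.4548)/(2π)) = 4.9220 → s = 8.9220

8.9220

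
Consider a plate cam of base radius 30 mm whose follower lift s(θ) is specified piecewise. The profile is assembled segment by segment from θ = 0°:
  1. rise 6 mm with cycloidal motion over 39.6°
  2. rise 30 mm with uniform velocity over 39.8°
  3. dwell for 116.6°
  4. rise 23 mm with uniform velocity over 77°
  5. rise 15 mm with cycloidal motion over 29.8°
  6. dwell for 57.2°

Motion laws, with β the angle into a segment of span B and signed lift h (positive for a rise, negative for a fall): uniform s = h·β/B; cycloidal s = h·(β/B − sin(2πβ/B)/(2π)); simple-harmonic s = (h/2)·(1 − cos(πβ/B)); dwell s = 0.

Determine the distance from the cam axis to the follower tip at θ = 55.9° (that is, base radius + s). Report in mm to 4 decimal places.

seg 1 [0°–39.6°] cycloidal, h=6: full span → s += 6 → s = 6.0000
seg 2 [39.6°–79.4°] uniform, h=30: θ=55.9° here. β=16.3, B=39.8. 30·16.3/39.8 = 12.2864 → s = 18.2864
radial distance = base radius + s = 30 + 18.2864 = 48.2864

48.2864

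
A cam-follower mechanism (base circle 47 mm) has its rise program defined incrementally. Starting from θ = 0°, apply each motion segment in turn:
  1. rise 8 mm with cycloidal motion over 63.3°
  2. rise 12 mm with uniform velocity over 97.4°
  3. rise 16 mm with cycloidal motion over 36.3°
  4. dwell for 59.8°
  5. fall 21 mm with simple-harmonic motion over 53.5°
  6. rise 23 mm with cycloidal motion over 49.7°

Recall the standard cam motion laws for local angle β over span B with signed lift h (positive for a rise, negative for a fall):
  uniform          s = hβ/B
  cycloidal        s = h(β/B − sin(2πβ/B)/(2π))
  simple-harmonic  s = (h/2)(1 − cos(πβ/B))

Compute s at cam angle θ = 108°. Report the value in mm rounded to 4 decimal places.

seg 1 [0°–63.3°] cycloidal, h=8: full span → s += 8 → s = 8.0000
seg 2 [63.3°–160.7°] uniform, h=12: θ=108° here. β=44.7, B=97.4. 12·44.7/97.4 = 5.5072 → s = 13.5072

13.5072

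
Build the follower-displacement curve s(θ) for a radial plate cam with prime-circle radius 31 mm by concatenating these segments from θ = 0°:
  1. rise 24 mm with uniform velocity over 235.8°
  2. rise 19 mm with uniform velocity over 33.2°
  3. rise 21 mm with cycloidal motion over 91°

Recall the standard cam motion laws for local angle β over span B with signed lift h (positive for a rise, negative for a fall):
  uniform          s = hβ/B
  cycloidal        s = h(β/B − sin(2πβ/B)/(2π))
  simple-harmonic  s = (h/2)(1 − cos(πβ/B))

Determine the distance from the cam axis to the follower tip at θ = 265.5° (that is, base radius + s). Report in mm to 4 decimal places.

seg 1 [0°–235.8°] uniform, h=24: full span → s += 24 → s = 24.0000
seg 2 [235.8°–269°] uniform, h=19: θ=265.5° here. β=29.7, B=33.2. 19·29.7/33.2 = 16.9970 → s = 40.9970
radial distance = base radius + s = 31 + 40.9970 = 71.9970

71.9970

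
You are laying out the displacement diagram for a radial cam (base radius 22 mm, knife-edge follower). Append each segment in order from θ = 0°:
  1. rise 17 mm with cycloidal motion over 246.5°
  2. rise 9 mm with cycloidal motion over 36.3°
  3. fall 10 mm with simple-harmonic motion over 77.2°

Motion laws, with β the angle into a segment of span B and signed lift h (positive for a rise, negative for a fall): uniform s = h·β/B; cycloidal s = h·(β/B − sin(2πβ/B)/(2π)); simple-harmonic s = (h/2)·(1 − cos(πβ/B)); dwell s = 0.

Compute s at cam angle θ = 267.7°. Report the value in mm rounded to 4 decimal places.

seg 1 [0°–246.5°] cycloidal, h=17: full span → s += 17 → s = 17.0000
seg 2 [246.5°–282.8°] cycloidal, h=9: θ=267.7° here. β=21.2, B=36.3. 9·(0.5840 − sin(2π·0.5840)/(2π)) = 5.9778 → s = 22.9778

22.9778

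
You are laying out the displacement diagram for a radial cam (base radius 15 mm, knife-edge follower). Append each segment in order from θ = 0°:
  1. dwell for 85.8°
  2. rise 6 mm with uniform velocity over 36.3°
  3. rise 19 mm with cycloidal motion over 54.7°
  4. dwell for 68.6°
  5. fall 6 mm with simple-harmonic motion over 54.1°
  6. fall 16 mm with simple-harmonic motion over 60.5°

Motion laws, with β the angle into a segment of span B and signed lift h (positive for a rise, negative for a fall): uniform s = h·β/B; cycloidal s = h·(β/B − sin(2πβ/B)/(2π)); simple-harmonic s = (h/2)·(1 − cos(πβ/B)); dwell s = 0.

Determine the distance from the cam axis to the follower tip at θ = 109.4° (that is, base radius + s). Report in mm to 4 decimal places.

seg 1 [0°–85.8°] dwell: s stays 0.0000
seg 2 [85.8°–122.1°] uniform, h=6: θ=109.4° here. β=23.6, B=36.3. 6·23.6/36.3 = 3.9008 → s = 3.9008
radial distance = base radius + s = 15 + 3.9008 = 18.9008

18.9008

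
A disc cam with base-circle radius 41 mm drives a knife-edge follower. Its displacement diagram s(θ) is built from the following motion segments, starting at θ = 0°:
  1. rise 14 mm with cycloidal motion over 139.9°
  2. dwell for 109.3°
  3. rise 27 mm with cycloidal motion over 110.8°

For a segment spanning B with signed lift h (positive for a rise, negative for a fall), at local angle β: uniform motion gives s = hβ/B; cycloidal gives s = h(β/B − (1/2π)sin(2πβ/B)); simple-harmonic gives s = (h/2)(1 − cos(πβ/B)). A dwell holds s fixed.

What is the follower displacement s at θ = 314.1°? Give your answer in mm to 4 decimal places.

seg 1 [0°–139.9°] cycloidal, h=14: full span → s += 14 → s = 14.0000
seg 2 [139.9°–249.2°] dwell: s stays 14.0000
seg 3 [249.2°–360°] cycloidal, h=27: θ=314.1° here. β=64.9, B=110.8. 27·(0.5857 − sin(2π·0.5857)/(2π)) = 18.0196 → s = 32.0196

32.0196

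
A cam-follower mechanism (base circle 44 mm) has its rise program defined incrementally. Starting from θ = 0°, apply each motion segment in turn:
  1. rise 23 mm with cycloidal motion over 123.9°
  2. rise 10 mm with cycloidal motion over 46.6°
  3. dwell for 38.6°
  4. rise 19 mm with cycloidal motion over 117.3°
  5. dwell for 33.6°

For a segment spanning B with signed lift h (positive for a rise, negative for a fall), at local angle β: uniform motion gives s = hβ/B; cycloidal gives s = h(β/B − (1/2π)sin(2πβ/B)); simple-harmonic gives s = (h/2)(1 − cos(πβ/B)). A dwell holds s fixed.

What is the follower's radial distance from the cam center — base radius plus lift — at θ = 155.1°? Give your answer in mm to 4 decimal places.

seg 1 [0°–123.9°] cycloidal, h=23: full span → s += 23 → s = 23.0000
seg 2 [123.9°–170.5°] cycloidal, h=10: θ=155.1° here. β=31.2, B=46.6. 10·(0.6695 − sin(2π·0.6695)/(2π)) = 8.0877 → s = 31.0877
radial distance = base radius + s = 44 + 31.0877 = 75.0877

75.0877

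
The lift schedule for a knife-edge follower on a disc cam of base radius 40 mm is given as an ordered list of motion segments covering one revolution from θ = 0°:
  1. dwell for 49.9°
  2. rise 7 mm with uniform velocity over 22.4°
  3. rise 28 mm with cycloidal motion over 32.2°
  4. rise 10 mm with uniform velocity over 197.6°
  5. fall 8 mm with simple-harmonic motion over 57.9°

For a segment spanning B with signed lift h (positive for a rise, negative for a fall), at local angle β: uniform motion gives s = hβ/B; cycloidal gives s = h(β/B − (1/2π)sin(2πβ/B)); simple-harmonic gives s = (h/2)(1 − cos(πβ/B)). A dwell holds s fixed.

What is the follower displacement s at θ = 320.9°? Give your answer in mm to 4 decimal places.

seg 1 [0°–49.9°] dwell: s stays 0.0000
seg 2 [49.9°–72.3°] uniform, h=7: full span → s += 7 → s = 7.0000
seg 3 [72.3°–104.5°] cycloidal, h=28: full span → s += 28 → s = 35.0000
seg 4 [104.5°–302.1°] uniform, h=10: full span → s += 10 → s = 45.0000
seg 5 [302.1°–360°] simple-harmonic, h=-8: θ=320.9° here. β=18.8, B=57.9. -8/2·(1 − cos(π·0.3247)) = -1.9068 → s = 43.0932

43.0932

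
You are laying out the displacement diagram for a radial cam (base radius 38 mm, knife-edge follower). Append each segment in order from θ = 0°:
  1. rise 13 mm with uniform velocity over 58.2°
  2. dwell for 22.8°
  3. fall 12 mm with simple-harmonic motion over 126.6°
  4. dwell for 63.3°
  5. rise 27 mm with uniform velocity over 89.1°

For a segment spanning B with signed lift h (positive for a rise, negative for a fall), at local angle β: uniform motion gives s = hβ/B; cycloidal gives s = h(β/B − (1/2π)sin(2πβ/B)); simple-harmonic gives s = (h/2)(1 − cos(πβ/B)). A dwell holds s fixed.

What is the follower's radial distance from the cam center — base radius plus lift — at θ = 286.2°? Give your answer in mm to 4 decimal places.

seg 1 [0°–58.2°] uniform, h=13: full span → s += 13 → s = 13.0000
seg 2 [58.2°–81°] dwell: s stays 13.0000
seg 3 [81°–207.6°] simple-harmonic, h=-12: full span → s += -12 → s = 1.0000
seg 4 [207.6°–270.9°] dwell: s stays 1.0000
seg 5 [270.9°–360°] uniform, h=27: θ=286.2° here. β=15.3, B=89.1. 27·15.3/89.1 = 4.6364 → s = 5.6364
radial distance = base radius + s = 38 + 5.6364 = 43.6364

43.6364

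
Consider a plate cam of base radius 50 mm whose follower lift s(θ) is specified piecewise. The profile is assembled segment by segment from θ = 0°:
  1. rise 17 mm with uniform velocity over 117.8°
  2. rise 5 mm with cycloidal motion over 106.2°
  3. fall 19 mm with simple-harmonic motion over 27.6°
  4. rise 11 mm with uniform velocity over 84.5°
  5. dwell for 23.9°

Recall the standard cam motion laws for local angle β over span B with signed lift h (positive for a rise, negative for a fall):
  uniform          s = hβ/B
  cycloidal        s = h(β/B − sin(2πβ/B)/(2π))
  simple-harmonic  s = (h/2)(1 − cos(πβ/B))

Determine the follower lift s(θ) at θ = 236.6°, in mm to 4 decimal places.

seg 1 [0°–117.8°] uniform, h=17: full span → s += 17 → s = 17.0000
seg 2 [117.8°–224°] cycloidal, h=5: full span → s += 5 → s = 22.0000
seg 3 [224°–251.6°] simple-harmonic, h=-19: θ=236.6° here. β=12.6, B=27.6. -19/2·(1 − cos(π·0.4565)) = -8.2064 → s = 13.7936

13.7936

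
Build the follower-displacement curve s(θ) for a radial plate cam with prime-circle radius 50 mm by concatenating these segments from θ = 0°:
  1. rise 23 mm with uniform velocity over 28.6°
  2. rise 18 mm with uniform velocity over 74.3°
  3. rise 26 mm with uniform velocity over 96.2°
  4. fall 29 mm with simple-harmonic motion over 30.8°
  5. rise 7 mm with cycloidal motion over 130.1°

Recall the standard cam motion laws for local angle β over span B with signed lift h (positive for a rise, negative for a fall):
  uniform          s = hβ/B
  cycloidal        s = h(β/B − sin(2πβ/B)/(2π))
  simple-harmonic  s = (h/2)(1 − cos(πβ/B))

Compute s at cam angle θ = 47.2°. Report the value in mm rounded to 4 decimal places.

seg 1 [0°–28.6°] uniform, h=23: full span → s += 23 → s = 23.0000
seg 2 [28.6°–102.9°] uniform, h=18: θ=47.2° here. β=18.6, B=74.3. 18·18.6/74.3 = 4.5061 → s = 27.5061

27.5061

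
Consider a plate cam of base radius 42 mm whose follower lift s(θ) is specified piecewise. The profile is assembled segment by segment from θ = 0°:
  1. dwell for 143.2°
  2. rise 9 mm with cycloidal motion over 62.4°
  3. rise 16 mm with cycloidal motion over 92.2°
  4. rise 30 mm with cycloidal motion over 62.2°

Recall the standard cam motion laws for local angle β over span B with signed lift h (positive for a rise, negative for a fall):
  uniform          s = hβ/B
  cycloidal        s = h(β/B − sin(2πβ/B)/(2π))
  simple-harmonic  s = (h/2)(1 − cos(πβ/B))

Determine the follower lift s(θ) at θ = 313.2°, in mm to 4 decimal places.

seg 1 [0°–143.2°] dwell: s stays 0.0000
seg 2 [143.2°–205.6°] cycloidal, h=9: full span → s += 9 → s = 9.0000
seg 3 [205.6°–297.8°] cycloidal, h=16: full span → s += 16 → s = 25.0000
seg 4 [297.8°–360°] cycloidal, h=30: θ=313.2° here. β=15.4, B=62.2. 30·(0.2476 − sin(2π·0.2476)/(2π)) = 2.6536 → s = 27.6536

27.6536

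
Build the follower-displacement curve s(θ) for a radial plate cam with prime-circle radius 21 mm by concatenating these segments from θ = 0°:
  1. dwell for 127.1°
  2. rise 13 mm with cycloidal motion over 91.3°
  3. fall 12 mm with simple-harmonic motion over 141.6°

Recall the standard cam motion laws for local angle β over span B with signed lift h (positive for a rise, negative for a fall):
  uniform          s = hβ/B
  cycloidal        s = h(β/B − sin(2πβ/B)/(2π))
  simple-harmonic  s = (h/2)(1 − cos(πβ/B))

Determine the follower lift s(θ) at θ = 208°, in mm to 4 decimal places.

seg 1 [0°–127.1°] dwell: s stays 0.0000
seg 2 [127.1°–218.4°] cycloidal, h=13: θ=208° here. β=80.9, B=91.3. 13·(0.8861 − sin(2π·0.8861)/(2π)) = 12.8768 → s = 12.8768

12.8768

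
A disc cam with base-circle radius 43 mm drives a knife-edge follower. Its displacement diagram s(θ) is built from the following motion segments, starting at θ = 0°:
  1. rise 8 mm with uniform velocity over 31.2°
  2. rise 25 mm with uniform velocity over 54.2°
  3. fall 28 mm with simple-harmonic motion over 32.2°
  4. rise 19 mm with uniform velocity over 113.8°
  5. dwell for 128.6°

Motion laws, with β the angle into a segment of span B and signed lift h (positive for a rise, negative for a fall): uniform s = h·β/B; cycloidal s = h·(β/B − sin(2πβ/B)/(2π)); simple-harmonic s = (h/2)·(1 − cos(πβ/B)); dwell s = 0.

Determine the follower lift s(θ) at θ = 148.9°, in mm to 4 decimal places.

seg 1 [0°–31.2°] uniform, h=8: full span → s += 8 → s = 8.0000
seg 2 [31.2°–85.4°] uniform, h=25: full span → s += 25 → s = 33.0000
seg 3 [85.4°–117.6°] simple-harmonic, h=-28: full span → s += -28 → s = 5.0000
seg 4 [117.6°–231.4°] uniform, h=19: θ=148.9° here. β=31.3, B=113.8. 19·31.3/113.8 = 5.2258 → s = 10.2258

10.2258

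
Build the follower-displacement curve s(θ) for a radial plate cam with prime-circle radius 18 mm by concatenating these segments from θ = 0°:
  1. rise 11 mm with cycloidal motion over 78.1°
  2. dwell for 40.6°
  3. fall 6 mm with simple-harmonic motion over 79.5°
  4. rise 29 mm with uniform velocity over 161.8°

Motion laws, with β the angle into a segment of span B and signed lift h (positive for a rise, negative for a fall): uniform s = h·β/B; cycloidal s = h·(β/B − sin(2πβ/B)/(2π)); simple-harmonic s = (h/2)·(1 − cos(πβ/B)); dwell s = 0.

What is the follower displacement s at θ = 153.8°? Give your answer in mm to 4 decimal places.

seg 1 [0°–78.1°] cycloidal, h=11: full span → s += 11 → s = 11.0000
seg 2 [78.1°–118.7°] dwell: s stays 11.0000
seg 3 [118.7°–198.2°] simple-harmonic, h=-6: θ=153.8° here. β=35.1, B=79.5. -6/2·(1 − cos(π·0.4415)) = -2.4518 → s = 8.5482

8.5482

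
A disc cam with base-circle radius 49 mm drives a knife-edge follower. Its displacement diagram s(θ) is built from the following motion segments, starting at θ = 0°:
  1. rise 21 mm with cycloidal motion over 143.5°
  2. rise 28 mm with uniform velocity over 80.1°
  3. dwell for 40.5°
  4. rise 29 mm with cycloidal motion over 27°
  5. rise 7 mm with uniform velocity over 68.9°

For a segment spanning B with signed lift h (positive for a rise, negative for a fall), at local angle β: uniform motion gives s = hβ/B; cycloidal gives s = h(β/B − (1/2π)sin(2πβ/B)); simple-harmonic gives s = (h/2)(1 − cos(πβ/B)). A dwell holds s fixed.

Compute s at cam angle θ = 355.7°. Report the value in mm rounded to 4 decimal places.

seg 1 [0°–143.5°] cycloidal, h=21: full span → s += 21 → s = 21.0000
seg 2 [143.5°–223.6°] uniform, h=28: full span → s += 28 → s = 49.0000
seg 3 [223.6°–264.1°] dwell: s stays 49.0000
seg 4 [264.1°–291.1°] cycloidal, h=29: full span → s += 29 → s = 78.0000
seg 5 [291.1°–360°] uniform, h=7: θ=355.7° here. β=64.6, B=68.9. 7·64.6/68.9 = 6.5631 → s = 84.5631

84.5631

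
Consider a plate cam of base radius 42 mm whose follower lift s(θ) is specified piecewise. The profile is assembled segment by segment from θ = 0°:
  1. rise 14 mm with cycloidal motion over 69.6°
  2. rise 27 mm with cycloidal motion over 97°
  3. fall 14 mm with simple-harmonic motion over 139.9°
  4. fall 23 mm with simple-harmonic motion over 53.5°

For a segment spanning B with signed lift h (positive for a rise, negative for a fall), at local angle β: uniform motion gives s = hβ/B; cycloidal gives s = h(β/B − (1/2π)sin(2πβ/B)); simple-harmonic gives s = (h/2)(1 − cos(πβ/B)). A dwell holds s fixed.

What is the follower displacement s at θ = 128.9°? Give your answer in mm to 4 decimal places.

seg 1 [0°–69.6°] cycloidal, h=14: full span → s += 14 → s = 14.0000
seg 2 [69.6°–166.6°] cycloidal, h=27: θ=128.9° here. β=59.3, B=97. 27·(0.6113 − sin(2π·0.6113)/(2π)) = 19.2731 → s = 33.2731

33.2731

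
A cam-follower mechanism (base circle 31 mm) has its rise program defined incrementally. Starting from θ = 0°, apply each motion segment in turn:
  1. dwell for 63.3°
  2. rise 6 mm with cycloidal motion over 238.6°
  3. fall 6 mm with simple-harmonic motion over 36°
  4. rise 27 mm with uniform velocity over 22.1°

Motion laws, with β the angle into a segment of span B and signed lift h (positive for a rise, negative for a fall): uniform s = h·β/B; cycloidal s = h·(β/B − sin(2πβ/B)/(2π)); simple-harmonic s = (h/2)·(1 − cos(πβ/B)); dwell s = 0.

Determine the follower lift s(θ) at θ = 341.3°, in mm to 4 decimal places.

seg 1 [0°–63.3°] dwell: s stays 0.0000
seg 2 [63.3°–301.9°] cycloidal, h=6: full span → s += 6 → s = 6.0000
seg 3 [301.9°–337.9°] simple-harmonic, h=-6: full span → s += -6 → s = 0.0000
seg 4 [337.9°–360°] uniform, h=27: θ=341.3° here. β=3.4, B=22.1. 27·3.4/22.1 = 4.1538 → s = 4.1538

4.1538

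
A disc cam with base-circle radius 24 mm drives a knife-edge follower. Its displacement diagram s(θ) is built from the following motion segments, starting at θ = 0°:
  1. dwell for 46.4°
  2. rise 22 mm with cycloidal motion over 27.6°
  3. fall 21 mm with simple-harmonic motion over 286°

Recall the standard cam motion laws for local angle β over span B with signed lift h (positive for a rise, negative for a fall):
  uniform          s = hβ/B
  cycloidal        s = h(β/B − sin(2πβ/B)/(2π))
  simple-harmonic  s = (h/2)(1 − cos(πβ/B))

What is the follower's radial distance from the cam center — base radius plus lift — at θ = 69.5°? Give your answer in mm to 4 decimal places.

seg 1 [0°–46.4°] dwell: s stays 0.0000
seg 2 [46.4°–74°] cycloidal, h=22: θ=69.5° here. β=23.1, B=27.6. 22·(0.8370 − sin(2π·0.8370)/(2π)) = 21.4047 → s = 21.4047
radial distance = base radius + s = 24 + 21.4047 = 45.4047

45.4047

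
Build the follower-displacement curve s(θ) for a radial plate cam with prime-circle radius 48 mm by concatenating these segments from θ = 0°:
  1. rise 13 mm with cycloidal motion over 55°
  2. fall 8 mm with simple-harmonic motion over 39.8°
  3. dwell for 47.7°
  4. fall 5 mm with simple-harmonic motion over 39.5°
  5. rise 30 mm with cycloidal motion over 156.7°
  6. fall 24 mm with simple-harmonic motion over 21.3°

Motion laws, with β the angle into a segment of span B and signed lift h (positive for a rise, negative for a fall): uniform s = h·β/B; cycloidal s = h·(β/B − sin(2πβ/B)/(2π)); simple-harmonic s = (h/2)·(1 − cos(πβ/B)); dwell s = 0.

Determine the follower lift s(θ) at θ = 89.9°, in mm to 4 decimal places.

seg 1 [0°–55°] cycloidal, h=13: full span → s += 13 → s = 13.0000
seg 2 [55°–94.8°] simple-harmonic, h=-8: θ=89.9° here. β=34.9, B=39.8. -8/2·(1 − cos(π·0.8769)) = -7.7045 → s = 5.2955

5.2955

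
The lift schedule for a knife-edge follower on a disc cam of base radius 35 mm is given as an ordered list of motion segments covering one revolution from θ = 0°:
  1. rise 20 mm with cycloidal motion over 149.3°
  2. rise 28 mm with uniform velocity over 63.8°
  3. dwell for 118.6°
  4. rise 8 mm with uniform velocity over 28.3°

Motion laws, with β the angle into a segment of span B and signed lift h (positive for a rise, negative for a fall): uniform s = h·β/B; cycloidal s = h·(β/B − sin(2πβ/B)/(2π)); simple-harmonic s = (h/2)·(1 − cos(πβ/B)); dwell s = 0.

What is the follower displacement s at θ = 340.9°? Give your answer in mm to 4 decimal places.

seg 1 [0°–149.3°] cycloidal, h=20: full span → s += 20 → s = 20.0000
seg 2 [149.3°–213.1°] uniform, h=28: full span → s += 28 → s = 48.0000
seg 3 [213.1°–331.7°] dwell: s stays 48.0000
seg 4 [331.7°–360°] uniform, h=8: θ=340.9° here. β=9.2, B=28.3. 8·9.2/28.3 = 2.6007 → s = 50.6007

50.6007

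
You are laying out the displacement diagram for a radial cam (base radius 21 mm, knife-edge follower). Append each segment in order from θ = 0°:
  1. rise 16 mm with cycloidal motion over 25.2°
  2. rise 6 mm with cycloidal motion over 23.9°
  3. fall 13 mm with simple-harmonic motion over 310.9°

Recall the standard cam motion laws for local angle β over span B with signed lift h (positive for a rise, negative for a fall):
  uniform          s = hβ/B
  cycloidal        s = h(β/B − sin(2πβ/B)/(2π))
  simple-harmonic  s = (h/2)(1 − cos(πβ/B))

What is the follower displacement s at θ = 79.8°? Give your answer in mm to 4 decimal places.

seg 1 [0°–25.2°] cycloidal, h=16: full span → s += 16 → s = 16.0000
seg 2 [25.2°–49.1°] cycloidal, h=6: full span → s += 6 → s = 22.0000
seg 3 [49.1°–360°] simple-harmonic, h=-13: θ=79.8° here. β=30.7, B=310.9. -13/2·(1 − cos(π·0.0987)) = -0.3103 → s = 21.6897

21.6897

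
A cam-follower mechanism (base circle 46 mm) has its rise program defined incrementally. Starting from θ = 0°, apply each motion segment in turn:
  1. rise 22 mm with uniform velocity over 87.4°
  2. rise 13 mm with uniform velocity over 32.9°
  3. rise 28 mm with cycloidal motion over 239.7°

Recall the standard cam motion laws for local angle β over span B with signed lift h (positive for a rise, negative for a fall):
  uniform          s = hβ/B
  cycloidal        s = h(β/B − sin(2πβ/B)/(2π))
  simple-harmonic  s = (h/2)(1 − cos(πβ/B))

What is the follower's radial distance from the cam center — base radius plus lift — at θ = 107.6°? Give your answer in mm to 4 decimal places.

seg 1 [0°–87.4°] uniform, h=22: full span → s += 22 → s = 22.0000
seg 2 [87.4°–120.3°] uniform, h=13: θ=107.6° here. β=20.2, B=32.9. 13·20.2/32.9 = 7.9818 → s = 29.9818
radial distance = base radius + s = 46 + 29.9818 = 75.9818

75.9818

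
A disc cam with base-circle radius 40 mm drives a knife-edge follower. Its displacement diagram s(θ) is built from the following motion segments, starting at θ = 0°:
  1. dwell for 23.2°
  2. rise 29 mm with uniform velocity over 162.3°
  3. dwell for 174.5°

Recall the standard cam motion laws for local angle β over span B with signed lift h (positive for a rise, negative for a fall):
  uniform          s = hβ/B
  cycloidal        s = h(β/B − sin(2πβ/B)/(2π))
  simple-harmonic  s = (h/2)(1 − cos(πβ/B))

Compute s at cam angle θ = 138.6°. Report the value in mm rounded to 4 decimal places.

seg 1 [0°–23.2°] dwell: s stays 0.0000
seg 2 [23.2°–185.5°] uniform, h=29: θ=138.6° here. β=115.4, B=162.3. 29·115.4/162.3 = 20.6198 → s = 20.6198

20.6198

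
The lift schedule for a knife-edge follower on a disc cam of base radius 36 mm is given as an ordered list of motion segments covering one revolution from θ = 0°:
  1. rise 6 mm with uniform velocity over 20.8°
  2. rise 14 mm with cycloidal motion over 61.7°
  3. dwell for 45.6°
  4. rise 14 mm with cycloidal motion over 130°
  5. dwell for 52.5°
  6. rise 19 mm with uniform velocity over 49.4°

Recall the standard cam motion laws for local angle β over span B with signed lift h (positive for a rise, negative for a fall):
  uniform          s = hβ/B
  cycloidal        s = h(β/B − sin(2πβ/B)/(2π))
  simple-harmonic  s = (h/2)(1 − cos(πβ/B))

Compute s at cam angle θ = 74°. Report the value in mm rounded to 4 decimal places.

seg 1 [0°–20.8°] uniform, h=6: full span → s += 6 → s = 6.0000
seg 2 [20.8°–82.5°] cycloidal, h=14: θ=74° here. β=53.2, B=61.7. 14·(0.8622 − sin(2π·0.8622)/(2π)) = 13.7680 → s = 19.7680

19.7680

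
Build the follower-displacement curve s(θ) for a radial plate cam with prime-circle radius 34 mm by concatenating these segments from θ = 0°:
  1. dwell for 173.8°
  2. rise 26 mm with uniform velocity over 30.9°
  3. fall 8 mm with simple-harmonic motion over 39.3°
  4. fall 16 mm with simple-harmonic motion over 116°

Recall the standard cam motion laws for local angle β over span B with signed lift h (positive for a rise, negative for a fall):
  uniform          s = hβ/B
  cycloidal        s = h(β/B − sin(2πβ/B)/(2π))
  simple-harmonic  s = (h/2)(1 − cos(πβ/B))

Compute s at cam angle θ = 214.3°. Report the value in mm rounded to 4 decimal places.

seg 1 [0°–173.8°] dwell: s stays 0.0000
seg 2 [173.8°–204.7°] uniform, h=26: full span → s += 26 → s = 26.0000
seg 3 [204.7°–244°] simple-harmonic, h=-8: θ=214.3° here. β=9.6, B=39.3. -8/2·(1 − cos(π·0.2443)) = -1.1212 → s = 24.8788

24.8788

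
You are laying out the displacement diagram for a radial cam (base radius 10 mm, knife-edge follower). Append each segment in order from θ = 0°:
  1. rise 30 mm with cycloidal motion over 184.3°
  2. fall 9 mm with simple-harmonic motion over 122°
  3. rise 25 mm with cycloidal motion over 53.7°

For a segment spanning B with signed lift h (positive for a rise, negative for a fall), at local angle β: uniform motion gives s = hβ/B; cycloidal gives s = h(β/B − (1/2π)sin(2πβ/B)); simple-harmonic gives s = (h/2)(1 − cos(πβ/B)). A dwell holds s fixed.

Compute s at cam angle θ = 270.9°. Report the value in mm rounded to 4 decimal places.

seg 1 [0°–184.3°] cycloidal, h=30: full span → s += 30 → s = 30.0000
seg 2 [184.3°–306.3°] simple-harmonic, h=-9: θ=270.9° here. β=86.6, B=122. -9/2·(1 − cos(π·0.7098)) = -7.2563 → s = 22.7437

22.7437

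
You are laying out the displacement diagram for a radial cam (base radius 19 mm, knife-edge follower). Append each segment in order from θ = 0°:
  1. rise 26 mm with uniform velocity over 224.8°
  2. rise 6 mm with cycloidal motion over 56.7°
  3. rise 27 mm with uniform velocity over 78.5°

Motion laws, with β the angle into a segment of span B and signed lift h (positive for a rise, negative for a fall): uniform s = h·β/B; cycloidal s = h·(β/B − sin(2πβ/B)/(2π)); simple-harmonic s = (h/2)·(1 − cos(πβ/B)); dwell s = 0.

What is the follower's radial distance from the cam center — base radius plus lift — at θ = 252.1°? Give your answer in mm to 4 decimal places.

seg 1 [0°–224.8°] uniform, h=26: full span → s += 26 → s = 26.0000
seg 2 [224.8°–281.5°] cycloidal, h=6: θ=252.1° here. β=27.3, B=56.7. 6·(0.4815 − sin(2π·0.4815)/(2π)) = 2.7780 → s = 28.7780
radial distance = base radius + s = 19 + 28.7780 = 47.7780

47.7780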